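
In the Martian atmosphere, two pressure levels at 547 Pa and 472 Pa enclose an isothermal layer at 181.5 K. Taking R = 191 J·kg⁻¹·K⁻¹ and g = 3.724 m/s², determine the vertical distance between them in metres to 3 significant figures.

Δz ≈ 1370 m

Hypsometric equation: Δz = (R T̄/g) ln(P₁/P₂).
R T̄/g = 191 × 181.5 / 3.724 = 9308.9 m.
ln(547/472) = ln(1.1589) = 0.14747.
Δz = 9308.9 × 0.14747 = 1372.8 m.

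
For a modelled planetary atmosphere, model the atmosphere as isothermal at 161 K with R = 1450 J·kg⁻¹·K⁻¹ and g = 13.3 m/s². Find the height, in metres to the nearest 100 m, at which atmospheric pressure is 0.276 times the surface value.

z ≈ 22600 m

Scale height: H = RT/g = 1450 × 161 / 13.3 = 17553 m.
Set P/P₀ = exp(−z/H) = 0.276, so z = −H ln(0.276).
−ln(0.276) = 1.2874; z = 17553 × 1.2874 = 22598 m.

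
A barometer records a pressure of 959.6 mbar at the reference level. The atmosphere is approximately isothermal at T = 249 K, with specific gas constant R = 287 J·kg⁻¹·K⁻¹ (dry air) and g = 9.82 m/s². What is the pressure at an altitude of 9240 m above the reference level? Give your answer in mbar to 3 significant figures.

P ≈ 270 mbar

Scale height: H = RT/g = 287 × 249 / 9.82 = 7277.3 m.
Barometric formula: P = P₀ exp(−z/H).
z/H = 9240.0/7277.3 = 1.2697; exp(−1.2697) = 0.28092.
P = 959.6 × 0.28092 = 269.57 mbar.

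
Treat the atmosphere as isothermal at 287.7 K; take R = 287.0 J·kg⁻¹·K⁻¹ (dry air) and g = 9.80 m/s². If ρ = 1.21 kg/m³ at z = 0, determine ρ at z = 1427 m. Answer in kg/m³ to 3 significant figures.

ρ ≈ 1.02 kg/m³

Scale height: H = RT/g = 287.0 × 287.7 / 9.80 = 8425.5 m.
In an isothermal atmosphere, density decays like pressure: ρ = ρ₀ exp(−z/H).
z/H = 1427.0/8425.5 = 0.16937; exp(−0.16937) = 0.84420.
ρ = 1.21 × 0.84420 = 1.0215 kg/m³.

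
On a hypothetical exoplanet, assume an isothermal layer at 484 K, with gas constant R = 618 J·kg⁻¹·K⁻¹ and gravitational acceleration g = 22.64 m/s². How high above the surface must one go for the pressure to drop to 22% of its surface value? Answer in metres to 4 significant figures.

Scale height: H = RT/g = 618 × 484 / 22.64 = 13212 m.
Set P/P₀ = exp(−z/H) = 0.22, so z = −H ln(0.22).
−ln(0.22) = 1.5141; z = 13212 × 1.5141 = 20004 m.

z ≈ 20000 m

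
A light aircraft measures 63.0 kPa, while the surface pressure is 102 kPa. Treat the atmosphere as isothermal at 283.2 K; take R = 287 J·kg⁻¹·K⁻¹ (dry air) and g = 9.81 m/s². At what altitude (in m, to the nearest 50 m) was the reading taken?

z ≈ 4000 m

Scale height: H = RT/g = 287 × 283.2 / 9.81 = 8285.3 m.
Invert the barometric formula: z = H ln(P₀/P).
P₀/P = 102/63.0 = 1.6190; ln(1.6190) = 0.48181.
z = 8285.3 × 0.48181 = 3991.9 m.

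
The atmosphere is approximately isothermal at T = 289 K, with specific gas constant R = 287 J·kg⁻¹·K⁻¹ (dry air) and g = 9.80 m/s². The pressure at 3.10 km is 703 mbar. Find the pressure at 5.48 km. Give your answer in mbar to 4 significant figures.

Scale height: H = RT/g = 287 × 289 / 9.80 = 8463.6 m.
Between two levels, P₂ = P₁ exp(−Δz/H) with Δz = z₂ − z₁.
Δz = 5480.0 − 3100.0 = 2380.0 m; Δz/H = 2380.0/8463.6 = 0.28120.
P₂ = 703 × exp(−0.28120) = 703 × 0.75488 = 530.68 mbar.

P ≈ 530.7 mbar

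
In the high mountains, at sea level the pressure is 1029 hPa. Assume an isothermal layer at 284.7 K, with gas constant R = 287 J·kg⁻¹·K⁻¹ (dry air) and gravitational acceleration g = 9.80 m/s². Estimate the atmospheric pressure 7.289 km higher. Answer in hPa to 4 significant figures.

Scale height: H = RT/g = 287 × 284.7 / 9.80 = 8337.6 m.
Barometric formula: P = P₀ exp(−z/H).
z/H = 7289.0/8337.6 = 0.87423; exp(−0.87423) = 0.41718.
P = 1029 × 0.41718 = 429.28 hPa.

P ≈ 429.3 hPa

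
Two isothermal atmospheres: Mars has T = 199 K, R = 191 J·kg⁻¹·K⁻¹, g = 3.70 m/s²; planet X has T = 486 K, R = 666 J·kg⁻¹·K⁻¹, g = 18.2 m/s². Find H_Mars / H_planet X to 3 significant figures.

H_Mars/H_planet X ≈ 0.578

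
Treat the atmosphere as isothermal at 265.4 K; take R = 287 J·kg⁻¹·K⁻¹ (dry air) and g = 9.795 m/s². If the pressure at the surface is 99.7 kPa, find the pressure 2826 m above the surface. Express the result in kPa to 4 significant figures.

Scale height: H = RT/g = 287 × 265.4 / 9.795 = 7776.4 m.
Barometric formula: P = P₀ exp(−z/H).
z/H = 2826.0/7776.4 = 0.36341; exp(−0.36341) = 0.69530.
P = 99.7 × 0.69530 = 69.321 kPa.

P ≈ 69.32 kPa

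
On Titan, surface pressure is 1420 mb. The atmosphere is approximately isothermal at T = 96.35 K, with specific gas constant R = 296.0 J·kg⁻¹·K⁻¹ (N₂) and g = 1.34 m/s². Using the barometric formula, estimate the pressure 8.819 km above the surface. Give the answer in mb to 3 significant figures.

Scale height: H = RT/g = 296.0 × 96.35 / 1.34 = 21283 m.
Barometric formula: P = P₀ exp(−z/H).
z/H = 8819.0/21283 = 0.41437; exp(−0.41437) = 0.66076.
P = 1420 × 0.66076 = 938.28 mb.

P ≈ 938 mb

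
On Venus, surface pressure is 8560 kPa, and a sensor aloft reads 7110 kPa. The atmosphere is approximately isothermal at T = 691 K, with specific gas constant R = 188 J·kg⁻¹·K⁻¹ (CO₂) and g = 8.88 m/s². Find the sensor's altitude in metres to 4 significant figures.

Scale height: H = RT/g = 188 × 691 / 8.88 = 14629 m.
Invert the barometric formula: z = H ln(P₀/P).
P₀/P = 8560/7110 = 1.2039; ln(1.2039) = 0.18557.
z = 14629 × 0.18557 = 2714.7 m.

z ≈ 2715 m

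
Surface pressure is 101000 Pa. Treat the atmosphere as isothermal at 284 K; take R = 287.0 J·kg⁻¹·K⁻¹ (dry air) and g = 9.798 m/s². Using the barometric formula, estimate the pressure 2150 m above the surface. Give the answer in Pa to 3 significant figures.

Scale height: H = RT/g = 287.0 × 284 / 9.798 = 8318.8 m.
Barometric formula: P = P₀ exp(−z/H).
z/H = 2150.0/8318.8 = 0.25845; exp(−0.25845) = 0.77225.
P = 101000 × 0.77225 = 77997 Pa.

P ≈ 78000 Pa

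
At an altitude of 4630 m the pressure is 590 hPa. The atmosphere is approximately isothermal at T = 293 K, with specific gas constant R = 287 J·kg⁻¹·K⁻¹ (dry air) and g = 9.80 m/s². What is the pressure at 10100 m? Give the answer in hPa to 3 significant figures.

P ≈ 312 hPa

Scale height: H = RT/g = 287 × 293 / 9.80 = 8580.7 m.
Between two levels, P₂ = P₁ exp(−Δz/H) with Δz = z₂ − z₁.
Δz = 10100 − 4630.0 = 5470.0 m; Δz/H = 5470.0/8580.7 = 0.63748.
P₂ = 590 × exp(−0.63748) = 590 × 0.52862 = 311.89 hPa.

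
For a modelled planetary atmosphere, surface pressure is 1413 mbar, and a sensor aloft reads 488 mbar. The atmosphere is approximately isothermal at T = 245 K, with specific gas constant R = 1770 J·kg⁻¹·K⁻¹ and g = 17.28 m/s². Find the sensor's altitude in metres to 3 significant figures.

z ≈ 26700 m

Scale height: H = RT/g = 1770 × 245 / 17.28 = 25095 m.
Invert the barometric formula: z = H ln(P₀/P).
P₀/P = 1413/488 = 2.8955; ln(2.8955) = 1.0632.
z = 25095 × 1.0632 = 26681 m.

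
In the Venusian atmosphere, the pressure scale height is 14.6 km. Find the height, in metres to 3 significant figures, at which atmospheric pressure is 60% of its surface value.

z ≈ 7460 m

Set P/P₀ = exp(−z/H) = 0.6, so z = −H ln(0.6).
−ln(0.6) = 0.51083; z = 14600 × 0.51083 = 7458.1 m.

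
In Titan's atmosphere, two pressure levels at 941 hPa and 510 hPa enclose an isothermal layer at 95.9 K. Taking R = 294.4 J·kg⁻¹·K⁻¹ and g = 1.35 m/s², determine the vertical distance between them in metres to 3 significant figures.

Δz ≈ 12800 m

Hypsometric equation: Δz = (R T̄/g) ln(P₁/P₂).
R T̄/g = 294.4 × 95.9 / 1.35 = 20913 m.
ln(941/510) = ln(1.8451) = 0.61253.
Δz = 20913 × 0.61253 = 12810 m.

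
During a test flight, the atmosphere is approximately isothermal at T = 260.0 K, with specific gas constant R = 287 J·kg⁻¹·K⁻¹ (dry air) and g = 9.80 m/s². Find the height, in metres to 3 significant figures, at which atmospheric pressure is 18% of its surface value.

z ≈ 13100 m

Scale height: H = RT/g = 287 × 260.0 / 9.80 = 7614.3 m.
Set P/P₀ = exp(−z/H) = 0.18, so z = −H ln(0.18).
−ln(0.18) = 1.7148; z = 7614.3 × 1.7148 = 13057 m.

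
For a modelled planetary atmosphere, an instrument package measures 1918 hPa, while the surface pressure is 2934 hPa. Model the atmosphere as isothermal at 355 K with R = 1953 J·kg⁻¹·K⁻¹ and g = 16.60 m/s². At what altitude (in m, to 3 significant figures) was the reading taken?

z ≈ 17800 m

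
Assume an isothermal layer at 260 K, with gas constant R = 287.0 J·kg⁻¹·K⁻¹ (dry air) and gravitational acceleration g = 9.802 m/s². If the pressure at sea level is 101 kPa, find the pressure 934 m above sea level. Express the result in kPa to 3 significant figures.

Scale height: H = RT/g = 287.0 × 260 / 9.802 = 7612.7 m.
Barometric formula: P = P₀ exp(−z/H).
z/H = 934.00/7612.7 = 0.12269; exp(−0.12269) = 0.88454.
P = 101 × 0.88454 = 89.339 kPa.

P ≈ 89.3 kPa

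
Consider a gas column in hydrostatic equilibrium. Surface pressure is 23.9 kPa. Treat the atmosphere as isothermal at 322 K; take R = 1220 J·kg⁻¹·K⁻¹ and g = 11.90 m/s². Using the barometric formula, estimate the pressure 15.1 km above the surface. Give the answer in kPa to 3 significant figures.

Scale height: H = RT/g = 1220 × 322 / 11.90 = 33012 m.
Barometric formula: P = P₀ exp(−z/H).
z/H = 15100/33012 = 0.45741; exp(−0.45741) = 0.63292.
P = 23.9 × 0.63292 = 15.127 kPa.

P ≈ 15.1 kPa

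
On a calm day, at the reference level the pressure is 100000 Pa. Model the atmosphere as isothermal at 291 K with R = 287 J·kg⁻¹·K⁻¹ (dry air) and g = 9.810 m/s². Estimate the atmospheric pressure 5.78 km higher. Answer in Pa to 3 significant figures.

Scale height: H = RT/g = 287 × 291 / 9.810 = 8513.5 m.
Barometric formula: P = P₀ exp(−z/H).
z/H = 5780.0/8513.5 = 0.67892; exp(−0.67892) = 0.50716.
P = 100000 × 0.50716 = 50716 Pa.

P ≈ 50700 Pa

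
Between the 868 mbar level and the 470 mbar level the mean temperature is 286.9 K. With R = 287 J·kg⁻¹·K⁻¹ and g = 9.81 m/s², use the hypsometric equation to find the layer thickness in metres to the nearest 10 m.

Δz ≈ 5150 m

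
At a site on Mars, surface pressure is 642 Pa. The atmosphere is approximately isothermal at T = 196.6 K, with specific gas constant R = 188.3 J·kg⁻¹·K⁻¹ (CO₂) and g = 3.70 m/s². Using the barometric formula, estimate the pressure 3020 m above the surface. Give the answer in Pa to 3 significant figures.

Scale height: H = RT/g = 188.3 × 196.6 / 3.70 = 10005 m.
Barometric formula: P = P₀ exp(−z/H).
z/H = 3020.0/10005 = 0.30185; exp(−0.30185) = 0.73945.
P = 642 × 0.73945 = 474.73 Pa.

P ≈ 475 Pa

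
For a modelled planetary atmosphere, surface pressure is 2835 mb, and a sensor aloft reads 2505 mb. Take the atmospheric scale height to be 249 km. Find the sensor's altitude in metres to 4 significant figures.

z ≈ 30810 m

Invert the barometric formula: z = H ln(P₀/P).
P₀/P = 2835/2505 = 1.1317; ln(1.1317) = 0.12372.
z = 249000 × 0.12372 = 30806 m.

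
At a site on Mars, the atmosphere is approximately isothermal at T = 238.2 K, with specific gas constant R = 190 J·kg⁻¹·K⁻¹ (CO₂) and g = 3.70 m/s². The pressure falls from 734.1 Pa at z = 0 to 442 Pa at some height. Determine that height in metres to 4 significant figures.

z ≈ 6206 m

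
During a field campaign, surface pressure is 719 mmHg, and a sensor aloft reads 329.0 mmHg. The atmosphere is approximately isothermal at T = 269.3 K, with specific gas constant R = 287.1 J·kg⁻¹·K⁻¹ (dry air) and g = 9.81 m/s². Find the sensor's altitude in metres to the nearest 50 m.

Scale height: H = RT/g = 287.1 × 269.3 / 9.81 = 7881.3 m.
Invert the barometric formula: z = H ln(P₀/P).
P₀/P = 719/329.0 = 2.1854; ln(2.1854) = 0.78180.
z = 7881.3 × 0.78180 = 6161.6 m.

z ≈ 6150 m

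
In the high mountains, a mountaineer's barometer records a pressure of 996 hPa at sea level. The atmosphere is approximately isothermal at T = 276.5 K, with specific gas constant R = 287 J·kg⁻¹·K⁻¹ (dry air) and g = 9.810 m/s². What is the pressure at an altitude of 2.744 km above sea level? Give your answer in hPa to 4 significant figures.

P ≈ 709.5 hPa

Scale height: H = RT/g = 287 × 276.5 / 9.810 = 8089.2 m.
Barometric formula: P = P₀ exp(−z/H).
z/H = 2744.0/8089.2 = 0.33922; exp(−0.33922) = 0.71233.
P = 996 × 0.71233 = 709.48 hPa.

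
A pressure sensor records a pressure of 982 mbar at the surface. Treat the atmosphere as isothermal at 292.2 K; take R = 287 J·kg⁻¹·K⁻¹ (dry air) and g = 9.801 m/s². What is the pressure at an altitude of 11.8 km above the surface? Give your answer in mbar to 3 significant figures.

P ≈ 247 mbar

Scale height: H = RT/g = 287 × 292.2 / 9.801 = 8556.4 m.
Barometric formula: P = P₀ exp(−z/H).
z/H = 11800/8556.4 = 1.3791; exp(−1.3791) = 0.25181.
P = 982 × 0.25181 = 247.28 mbar.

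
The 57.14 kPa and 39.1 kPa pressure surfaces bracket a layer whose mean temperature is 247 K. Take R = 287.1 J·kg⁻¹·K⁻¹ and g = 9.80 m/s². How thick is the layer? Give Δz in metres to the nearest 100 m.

Hypsometric equation: Δz = (R T̄/g) ln(P₁/P₂).
R T̄/g = 287.1 × 247 / 9.80 = 7236.1 m.
ln(57.14/39.1) = ln(1.4614) = 0.37939.
Δz = 7236.1 × 0.37939 = 2745.3 m.

Δz ≈ 2700 m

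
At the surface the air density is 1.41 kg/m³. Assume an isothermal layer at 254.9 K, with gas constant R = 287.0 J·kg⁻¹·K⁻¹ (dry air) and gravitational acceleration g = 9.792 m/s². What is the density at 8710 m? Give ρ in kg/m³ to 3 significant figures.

Scale height: H = RT/g = 287.0 × 254.9 / 9.792 = 7471.0 m.
In an isothermal atmosphere, density decays like pressure: ρ = ρ₀ exp(−z/H).
z/H = 8710.0/7471.0 = 1.1658; exp(−1.1658) = 0.31167.
ρ = 1.41 × 0.31167 = 0.43945 kg/m³.

ρ ≈ 0.439 kg/m³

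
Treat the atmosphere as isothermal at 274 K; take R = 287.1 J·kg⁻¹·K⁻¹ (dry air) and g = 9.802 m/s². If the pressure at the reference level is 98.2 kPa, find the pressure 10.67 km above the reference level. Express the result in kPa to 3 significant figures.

P ≈ 26.0 kPa

Scale height: H = RT/g = 287.1 × 274 / 9.802 = 8025.4 m.
Barometric formula: P = P₀ exp(−z/H).
z/H = 10670/8025.4 = 1.3295; exp(−1.3295) = 0.26461.
P = 98.2 × 0.26461 = 25.985 kPa.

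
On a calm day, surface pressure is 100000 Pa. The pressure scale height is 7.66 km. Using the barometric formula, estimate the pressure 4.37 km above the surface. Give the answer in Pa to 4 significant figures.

Barometric formula: P = P₀ exp(−z/H).
z/H = 4370.0/7660.0 = 0.57050; exp(−0.57050) = 0.56524.
P = 100000 × 0.56524 = 56524 Pa.

P ≈ 56520 Pa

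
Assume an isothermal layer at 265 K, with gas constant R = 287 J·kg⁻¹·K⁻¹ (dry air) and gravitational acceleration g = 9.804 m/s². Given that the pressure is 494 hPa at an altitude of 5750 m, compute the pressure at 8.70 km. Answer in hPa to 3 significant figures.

P ≈ 338 hPa

Scale height: H = RT/g = 287 × 265 / 9.804 = 7757.5 m.
Between two levels, P₂ = P₁ exp(−Δz/H) with Δz = z₂ − z₁.
Δz = 8700.0 − 5750.0 = 2950.0 m; Δz/H = 2950.0/7757.5 = 0.38028.
P₂ = 494 × exp(−0.38028) = 494 × 0.68367 = 337.73 hPa.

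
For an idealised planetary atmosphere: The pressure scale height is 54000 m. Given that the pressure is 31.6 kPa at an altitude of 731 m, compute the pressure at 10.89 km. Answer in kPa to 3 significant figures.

Between two levels, P₂ = P₁ exp(−Δz/H) with Δz = z₂ − z₁.
Δz = 10890 − 731.00 = 10159 m; Δz/H = 10159/54000 = 0.18813.
P₂ = 31.6 × exp(−0.18813) = 31.6 × 0.82851 = 26.181 kPa.

P ≈ 26.2 kPa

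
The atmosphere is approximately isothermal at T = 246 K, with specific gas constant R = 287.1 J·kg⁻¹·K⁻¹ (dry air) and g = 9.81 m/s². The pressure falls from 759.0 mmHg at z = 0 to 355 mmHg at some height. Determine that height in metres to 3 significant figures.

Scale height: H = RT/g = 287.1 × 246 / 9.81 = 7199.4 m.
Invert the barometric formula: z = H ln(P₀/P).
P₀/P = 759.0/355 = 2.1380; ln(2.1380) = 0.75987.
z = 7199.4 × 0.75987 = 5470.6 m.

z ≈ 5470 m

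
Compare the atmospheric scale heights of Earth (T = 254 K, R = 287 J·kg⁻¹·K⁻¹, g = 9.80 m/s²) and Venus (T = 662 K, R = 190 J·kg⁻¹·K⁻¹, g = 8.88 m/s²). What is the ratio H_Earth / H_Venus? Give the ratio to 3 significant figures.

H = RT/g for each body.
H_Earth = 287 × 254 / 9.80 = 7438.6 m.
H_Venus = 190 × 662 / 8.88 = 14164 m.
H_Earth/H_Venus = 7438.6/14164 = 0.52518.

H_Earth/H_Venus ≈ 0.525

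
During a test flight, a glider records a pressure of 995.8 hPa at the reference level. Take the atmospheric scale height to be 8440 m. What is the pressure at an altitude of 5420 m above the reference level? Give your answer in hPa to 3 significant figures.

P ≈ 524 hPa

Barometric formula: P = P₀ exp(−z/H).
z/H = 5420.0/8440.0 = 0.64218; exp(−0.64218) = 0.52614.
P = 995.8 × 0.52614 = 523.93 hPa.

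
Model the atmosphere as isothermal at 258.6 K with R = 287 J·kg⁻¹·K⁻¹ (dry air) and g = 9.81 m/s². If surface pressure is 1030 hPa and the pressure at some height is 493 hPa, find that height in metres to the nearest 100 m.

Scale height: H = RT/g = 287 × 258.6 / 9.81 = 7565.6 m.
Invert the barometric formula: z = H ln(P₀/P).
P₀/P = 1030/493 = 2.0892; ln(2.0892) = 0.73678.
z = 7565.6 × 0.73678 = 5574.2 m.

z ≈ 5600 m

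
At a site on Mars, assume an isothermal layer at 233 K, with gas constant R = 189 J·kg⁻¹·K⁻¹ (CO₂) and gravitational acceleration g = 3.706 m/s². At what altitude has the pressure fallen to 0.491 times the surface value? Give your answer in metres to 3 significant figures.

Scale height: H = RT/g = 189 × 233 / 3.706 = 11883 m.
Set P/P₀ = exp(−z/H) = 0.491, so z = −H ln(0.491).
−ln(0.491) = 0.71131; z = 11883 × 0.71131 = 8452.5 m.

z ≈ 8450 m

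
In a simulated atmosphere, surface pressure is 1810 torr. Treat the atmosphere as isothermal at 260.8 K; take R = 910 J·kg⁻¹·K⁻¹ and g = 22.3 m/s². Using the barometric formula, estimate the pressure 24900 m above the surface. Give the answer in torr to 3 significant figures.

P ≈ 174 torr

Scale height: H = RT/g = 910 × 260.8 / 22.3 = 10643 m.
Barometric formula: P = P₀ exp(−z/H).
z/H = 24900/10643 = 2.3396; exp(−2.3396) = 0.096366.
P = 1810 × 0.096366 = 174.42 torr.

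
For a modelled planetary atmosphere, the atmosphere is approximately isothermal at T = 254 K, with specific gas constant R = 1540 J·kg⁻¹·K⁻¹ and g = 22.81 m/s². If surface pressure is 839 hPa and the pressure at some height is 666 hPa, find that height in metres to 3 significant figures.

z ≈ 3960 m

Scale height: H = RT/g = 1540 × 254 / 22.81 = 17149 m.
Invert the barometric formula: z = H ln(P₀/P).
P₀/P = 839/666 = 1.2598; ln(1.2598) = 0.23095.
z = 17149 × 0.23095 = 3960.6 m.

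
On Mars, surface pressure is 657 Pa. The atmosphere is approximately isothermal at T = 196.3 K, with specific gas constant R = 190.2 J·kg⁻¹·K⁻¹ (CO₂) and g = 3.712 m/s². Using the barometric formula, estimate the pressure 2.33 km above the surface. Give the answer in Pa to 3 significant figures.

Scale height: H = RT/g = 190.2 × 196.3 / 3.712 = 10058 m.
Barometric formula: P = P₀ exp(−z/H).
z/H = 2330.0/10058 = 0.23166; exp(−0.23166) = 0.79322.
P = 657 × 0.79322 = 521.15 Pa.

P ≈ 521 Pa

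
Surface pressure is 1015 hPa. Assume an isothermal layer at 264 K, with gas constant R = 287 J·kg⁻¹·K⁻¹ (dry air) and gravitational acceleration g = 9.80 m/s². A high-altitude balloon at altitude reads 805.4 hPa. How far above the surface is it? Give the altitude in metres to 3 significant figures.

z ≈ 1790 m

Scale height: H = RT/g = 287 × 264 / 9.80 = 7731.4 m.
Invert the barometric formula: z = H ln(P₀/P).
P₀/P = 1015/805.4 = 1.2602; ln(1.2602) = 0.23127.
z = 7731.4 × 0.23127 = 1788.0 m.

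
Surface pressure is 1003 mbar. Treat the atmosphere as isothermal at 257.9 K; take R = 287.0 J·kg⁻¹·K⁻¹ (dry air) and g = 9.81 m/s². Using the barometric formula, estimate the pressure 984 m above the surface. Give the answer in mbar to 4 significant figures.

Scale height: H = RT/g = 287.0 × 257.9 / 9.81 = 7545.1 m.
Barometric formula: P = P₀ exp(−z/H).
z/H = 984.00/7545.1 = 0.13042; exp(−0.13042) = 0.87773.
P = 1003 × 0.87773 = 880.36 mbar.

P ≈ 880.4 mbar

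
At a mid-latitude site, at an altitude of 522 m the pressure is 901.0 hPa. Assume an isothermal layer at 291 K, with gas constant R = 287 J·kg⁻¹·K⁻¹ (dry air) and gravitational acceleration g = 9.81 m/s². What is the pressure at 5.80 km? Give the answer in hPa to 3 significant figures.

Scale height: H = RT/g = 287 × 291 / 9.81 = 8513.5 m.
Between two levels, P₂ = P₁ exp(−Δz/H) with Δz = z₂ − z₁.
Δz = 5800.0 − 522.00 = 5278.0 m; Δz/H = 5278.0/8513.5 = 0.61996.
P₂ = 901.0 × exp(−0.61996) = 901.0 × 0.53797 = 484.71 hPa.

P ≈ 485 hPa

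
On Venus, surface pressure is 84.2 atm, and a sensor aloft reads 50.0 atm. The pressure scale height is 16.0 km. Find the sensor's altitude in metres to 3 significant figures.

z ≈ 8340 m

Invert the barometric formula: z = H ln(P₀/P).
P₀/P = 84.2/50.0 = 1.6840; ln(1.6840) = 0.52117.
z = 16000 × 0.52117 = 8338.7 m.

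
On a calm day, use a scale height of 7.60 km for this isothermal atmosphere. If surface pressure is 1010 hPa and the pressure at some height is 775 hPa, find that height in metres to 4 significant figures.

z ≈ 2013 m

Invert the barometric formula: z = H ln(P₀/P).
P₀/P = 1010/775 = 1.3032; ln(1.3032) = 0.26482.
z = 7600.0 × 0.26482 = 2012.6 m.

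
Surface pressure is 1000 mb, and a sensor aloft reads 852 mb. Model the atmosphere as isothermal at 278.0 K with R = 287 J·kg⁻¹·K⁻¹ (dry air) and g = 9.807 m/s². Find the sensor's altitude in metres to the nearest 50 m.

z ≈ 1300 m

Scale height: H = RT/g = 287 × 278.0 / 9.807 = 8135.6 m.
Invert the barometric formula: z = H ln(P₀/P).
P₀/P = 1000/852 = 1.1737; ln(1.1737) = 0.16016.
z = 8135.6 × 0.16016 = 1303.0 m.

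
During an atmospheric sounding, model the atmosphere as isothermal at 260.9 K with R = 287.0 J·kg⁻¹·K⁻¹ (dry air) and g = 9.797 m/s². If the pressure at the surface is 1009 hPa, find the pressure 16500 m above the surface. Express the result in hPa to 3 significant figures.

P ≈ 116 hPa

Scale height: H = RT/g = 287.0 × 260.9 / 9.797 = 7643.0 m.
Barometric formula: P = P₀ exp(−z/H).
z/H = 16500/7643.0 = 2.1588; exp(−2.1588) = 0.11546.
P = 1009 × 0.11546 = 116.50 hPa.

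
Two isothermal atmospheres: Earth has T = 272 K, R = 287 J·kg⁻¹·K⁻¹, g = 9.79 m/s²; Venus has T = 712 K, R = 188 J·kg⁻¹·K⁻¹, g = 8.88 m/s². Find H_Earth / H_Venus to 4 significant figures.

H_Earth/H_Venus ≈ 0.5290

H = RT/g for each body.
H_Earth = 287 × 272 / 9.79 = 7973.9 m.
H_Venus = 188 × 712 / 8.88 = 15074 m.
H_Earth/H_Venus = 7973.9/15074 = 0.52898.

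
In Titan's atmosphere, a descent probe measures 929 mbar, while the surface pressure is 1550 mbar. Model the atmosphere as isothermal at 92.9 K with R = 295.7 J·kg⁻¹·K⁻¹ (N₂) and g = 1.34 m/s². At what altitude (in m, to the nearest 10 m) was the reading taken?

z ≈ 10490 m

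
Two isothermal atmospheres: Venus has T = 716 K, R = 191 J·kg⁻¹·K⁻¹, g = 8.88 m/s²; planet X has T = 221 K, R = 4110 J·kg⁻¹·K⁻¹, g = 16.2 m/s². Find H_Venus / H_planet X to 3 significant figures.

H_Venus/H_planet X ≈ 0.275

H = RT/g for each body.
H_Venus = 191 × 716 / 8.88 = 15400 m.
H_planet X = 4110 × 221 / 16.2 = 56069 m.
H_Venus/H_planet X = 15400/56069 = 0.27466.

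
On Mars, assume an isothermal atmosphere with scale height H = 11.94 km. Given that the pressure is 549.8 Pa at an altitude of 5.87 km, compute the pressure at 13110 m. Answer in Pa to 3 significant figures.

P ≈ 300 Pa

Between two levels, P₂ = P₁ exp(−Δz/H) with Δz = z₂ − z₁.
Δz = 13110 − 5870.0 = 7240.0 m; Δz/H = 7240.0/11940 = 0.60637.
P₂ = 549.8 × exp(−0.60637) = 549.8 × 0.54533 = 299.82 Pa.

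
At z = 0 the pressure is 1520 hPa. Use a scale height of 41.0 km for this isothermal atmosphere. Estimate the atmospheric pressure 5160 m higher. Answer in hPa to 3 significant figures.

Barometric formula: P = P₀ exp(−z/H).
z/H = 5160.0/41000 = 0.12585; exp(−0.12585) = 0.88175.
P = 1520 × 0.88175 = 1340.3 hPa.

P ≈ 1340 hPa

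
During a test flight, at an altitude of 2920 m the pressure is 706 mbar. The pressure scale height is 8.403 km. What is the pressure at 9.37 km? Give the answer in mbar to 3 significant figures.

Between two levels, P₂ = P₁ exp(−Δz/H) with Δz = z₂ − z₁.
Δz = 9370.0 − 2920.0 = 6450.0 m; Δz/H = 6450.0/8403.0 = 0.76758.
P₂ = 706 × exp(−0.76758) = 706 × 0.46413 = 327.68 mbar.

P ≈ 328 mbar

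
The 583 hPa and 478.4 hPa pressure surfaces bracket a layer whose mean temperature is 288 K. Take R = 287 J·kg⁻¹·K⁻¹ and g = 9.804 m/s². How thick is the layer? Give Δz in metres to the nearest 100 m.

Δz ≈ 1700 m

Hypsometric equation: Δz = (R T̄/g) ln(P₁/P₂).
R T̄/g = 287 × 288 / 9.804 = 8430.8 m.
ln(583/478.4) = ln(1.2186) = 0.19770.
Δz = 8430.8 × 0.19770 = 1666.8 m.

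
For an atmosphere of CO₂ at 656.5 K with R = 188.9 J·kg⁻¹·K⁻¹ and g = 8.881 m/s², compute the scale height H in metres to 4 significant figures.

H ≈ 13960 m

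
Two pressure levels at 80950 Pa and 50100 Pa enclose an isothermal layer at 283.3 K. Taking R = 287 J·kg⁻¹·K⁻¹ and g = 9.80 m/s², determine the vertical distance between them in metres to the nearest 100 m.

Hypsometric equation: Δz = (R T̄/g) ln(P₁/P₂).
R T̄/g = 287 × 283.3 / 9.80 = 8296.6 m.
ln(80950/50100) = ln(1.6158) = 0.47983.
Δz = 8296.6 × 0.47983 = 3981.0 m.

Δz ≈ 4000 m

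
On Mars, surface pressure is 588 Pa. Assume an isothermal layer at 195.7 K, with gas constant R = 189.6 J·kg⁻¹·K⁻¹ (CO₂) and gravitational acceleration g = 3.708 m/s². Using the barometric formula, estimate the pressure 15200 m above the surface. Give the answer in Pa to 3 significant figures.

P ≈ 129 Pa

Scale height: H = RT/g = 189.6 × 195.7 / 3.708 = 10007 m.
Barometric formula: P = P₀ exp(−z/H).
z/H = 15200/10007 = 1.5189; exp(−1.5189) = 0.21895.
P = 588 × 0.21895 = 128.74 Pa.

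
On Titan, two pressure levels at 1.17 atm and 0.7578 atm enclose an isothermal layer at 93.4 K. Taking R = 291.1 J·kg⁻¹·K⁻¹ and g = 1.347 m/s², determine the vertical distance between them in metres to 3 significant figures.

Δz ≈ 8770 m

Hypsometric equation: Δz = (R T̄/g) ln(P₁/P₂).
R T̄/g = 291.1 × 93.4 / 1.347 = 20185 m.
ln(1.17/0.7578) = ln(1.5439) = 0.43431.
Δz = 20185 × 0.43431 = 8766.5 m.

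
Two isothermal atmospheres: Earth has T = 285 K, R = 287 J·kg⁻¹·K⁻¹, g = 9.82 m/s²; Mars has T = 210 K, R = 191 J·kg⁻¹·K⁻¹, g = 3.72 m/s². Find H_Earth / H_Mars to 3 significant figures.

H_Earth/H_Mars ≈ 0.773

H = RT/g for each body.
H_Earth = 287 × 285 / 9.82 = 8329.4 m.
H_Mars = 191 × 210 / 3.72 = 10782 m.
H_Earth/H_Mars = 8329.4/10782 = 0.77253.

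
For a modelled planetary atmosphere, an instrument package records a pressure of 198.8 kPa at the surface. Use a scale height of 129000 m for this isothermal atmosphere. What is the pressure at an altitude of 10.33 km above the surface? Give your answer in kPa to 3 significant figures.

Barometric formula: P = P₀ exp(−z/H).
z/H = 10330/129000 = 0.080078; exp(−0.080078) = 0.92304.
P = 198.8 × 0.92304 = 183.50 kPa.

P ≈ 184 kPa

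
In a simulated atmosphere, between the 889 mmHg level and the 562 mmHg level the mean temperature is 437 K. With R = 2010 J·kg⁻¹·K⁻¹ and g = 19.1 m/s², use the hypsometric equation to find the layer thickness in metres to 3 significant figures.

Hypsometric equation: Δz = (R T̄/g) ln(P₁/P₂).
R T̄/g = 2010 × 437 / 19.1 = 45988 m.
ln(889/562) = ln(1.5819) = 0.45863.
Δz = 45988 × 0.45863 = 21091 m.

Δz ≈ 21100 m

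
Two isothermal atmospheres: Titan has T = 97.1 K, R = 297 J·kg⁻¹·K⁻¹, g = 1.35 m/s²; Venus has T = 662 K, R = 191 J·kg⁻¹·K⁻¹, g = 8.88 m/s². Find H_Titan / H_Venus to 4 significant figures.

H_Titan/H_Venus ≈ 1.500

H = RT/g for each body.
H_Titan = 297 × 97.1 / 1.35 = 21362 m.
H_Venus = 191 × 662 / 8.88 = 14239 m.
H_Titan/H_Venus = 21362/14239 = 1.5002.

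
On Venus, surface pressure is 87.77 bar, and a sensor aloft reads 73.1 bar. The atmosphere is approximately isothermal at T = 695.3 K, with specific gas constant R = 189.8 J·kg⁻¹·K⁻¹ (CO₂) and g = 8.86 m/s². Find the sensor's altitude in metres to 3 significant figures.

z ≈ 2720 m

Scale height: H = RT/g = 189.8 × 695.3 / 8.86 = 14895 m.
Invert the barometric formula: z = H ln(P₀/P).
P₀/P = 87.77/73.1 = 1.2007; ln(1.2007) = 0.18290.
z = 14895 × 0.18290 = 2724.3 m.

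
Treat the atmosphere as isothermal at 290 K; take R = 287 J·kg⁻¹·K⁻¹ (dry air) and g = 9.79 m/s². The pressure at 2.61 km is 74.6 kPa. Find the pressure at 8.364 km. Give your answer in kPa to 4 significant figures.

Scale height: H = RT/g = 287 × 290 / 9.79 = 8501.5 m.
Between two levels, P₂ = P₁ exp(−Δz/H) with Δz = z₂ − z₁.
Δz = 8364.0 − 2610.0 = 5754.0 m; Δz/H = 5754.0/8501.5 = 0.67682.
P₂ = 74.6 × exp(−0.67682) = 74.6 × 0.50823 = 37.914 kPa.

P ≈ 37.91 kPa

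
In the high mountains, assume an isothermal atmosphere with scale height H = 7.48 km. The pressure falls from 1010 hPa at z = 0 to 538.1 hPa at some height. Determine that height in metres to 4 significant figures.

z ≈ 4710 m

Invert the barometric formula: z = H ln(P₀/P).
P₀/P = 1010/538.1 = 1.8770; ln(1.8770) = 0.62967.
z = 7480.0 × 0.62967 = 4709.9 m.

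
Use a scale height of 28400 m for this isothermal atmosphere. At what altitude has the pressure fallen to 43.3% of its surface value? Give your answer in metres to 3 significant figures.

z ≈ 23800 m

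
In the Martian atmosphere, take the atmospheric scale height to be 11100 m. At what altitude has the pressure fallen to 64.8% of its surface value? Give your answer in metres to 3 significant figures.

z ≈ 4820 m

Set P/P₀ = exp(−z/H) = 0.648, so z = −H ln(0.648).
−ln(0.648) = 0.43386; z = 11100 × 0.43386 = 4815.8 m.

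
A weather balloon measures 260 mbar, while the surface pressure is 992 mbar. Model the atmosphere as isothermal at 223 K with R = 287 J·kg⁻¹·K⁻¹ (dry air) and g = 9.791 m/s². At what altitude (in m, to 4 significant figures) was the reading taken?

z ≈ 8753 m

Scale height: H = RT/g = 287 × 223 / 9.791 = 6536.7 m.
Invert the barometric formula: z = H ln(P₀/P).
P₀/P = 992/260 = 3.8154; ln(3.8154) = 1.3390.
z = 6536.7 × 1.3390 = 8752.6 m.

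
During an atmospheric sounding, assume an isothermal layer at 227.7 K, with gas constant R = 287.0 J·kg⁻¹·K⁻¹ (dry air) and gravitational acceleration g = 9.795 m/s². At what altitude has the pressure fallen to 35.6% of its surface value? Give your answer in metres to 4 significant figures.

Scale height: H = RT/g = 287.0 × 227.7 / 9.795 = 6671.8 m.
Set P/P₀ = exp(−z/H) = 0.356, so z = −H ln(0.356).
−ln(0.356) = 1.0328; z = 6671.8 × 1.0328 = 6890.6 m.

z ≈ 6891 m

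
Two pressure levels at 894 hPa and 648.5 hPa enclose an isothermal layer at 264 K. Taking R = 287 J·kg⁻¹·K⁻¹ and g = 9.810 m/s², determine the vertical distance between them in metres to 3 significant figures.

Hypsometric equation: Δz = (R T̄/g) ln(P₁/P₂).
R T̄/g = 287 × 264 / 9.810 = 7723.5 m.
ln(894/648.5) = ln(1.3786) = 0.32107.
Δz = 7723.5 × 0.32107 = 2479.8 m.

Δz ≈ 2480 m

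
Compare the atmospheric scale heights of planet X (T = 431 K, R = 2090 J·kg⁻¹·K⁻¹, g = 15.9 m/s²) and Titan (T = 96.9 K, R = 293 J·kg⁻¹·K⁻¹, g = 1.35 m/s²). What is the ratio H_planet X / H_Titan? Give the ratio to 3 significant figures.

H = RT/g for each body.
H_planet X = 2090 × 431 / 15.9 = 56653 m.
H_Titan = 293 × 96.9 / 1.35 = 21031 m.
H_planet X/H_Titan = 56653/21031 = 2.6938.

H_planet X/H_Titan ≈ 2.69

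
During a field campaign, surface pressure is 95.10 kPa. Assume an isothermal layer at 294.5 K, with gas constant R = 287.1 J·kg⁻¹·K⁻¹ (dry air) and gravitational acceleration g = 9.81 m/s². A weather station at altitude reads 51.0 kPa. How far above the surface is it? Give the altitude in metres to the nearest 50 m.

z ≈ 5350 m

Scale height: H = RT/g = 287.1 × 294.5 / 9.81 = 8618.9 m.
Invert the barometric formula: z = H ln(P₀/P).
P₀/P = 95.10/51.0 = 1.8647; ln(1.8647) = 0.62310.
z = 8618.9 × 0.62310 = 5370.4 m.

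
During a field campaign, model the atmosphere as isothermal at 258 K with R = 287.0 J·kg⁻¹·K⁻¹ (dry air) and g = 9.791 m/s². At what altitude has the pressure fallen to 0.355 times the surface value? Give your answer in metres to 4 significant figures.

z ≈ 7832 m

Scale height: H = RT/g = 287.0 × 258 / 9.791 = 7562.7 m.
Set P/P₀ = exp(−z/H) = 0.355, so z = −H ln(0.355).
−ln(0.355) = 1.0356; z = 7562.7 × 1.0356 = 7831.9 m.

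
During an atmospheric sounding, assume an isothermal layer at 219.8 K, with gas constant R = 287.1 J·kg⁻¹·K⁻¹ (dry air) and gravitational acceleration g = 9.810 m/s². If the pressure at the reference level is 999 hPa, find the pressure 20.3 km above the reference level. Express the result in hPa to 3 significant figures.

Scale height: H = RT/g = 287.1 × 219.8 / 9.810 = 6432.7 m.
Barometric formula: P = P₀ exp(−z/H).
z/H = 20300/6432.7 = 3.1558; exp(−3.1558) = 0.042604.
P = 999 × 0.042604 = 42.561 hPa.

P ≈ 42.6 hPa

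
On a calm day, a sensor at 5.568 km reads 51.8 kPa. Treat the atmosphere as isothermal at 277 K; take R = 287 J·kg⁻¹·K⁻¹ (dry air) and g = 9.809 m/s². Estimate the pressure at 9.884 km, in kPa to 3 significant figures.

Scale height: H = RT/g = 287 × 277 / 9.809 = 8104.7 m.
Between two levels, P₂ = P₁ exp(−Δz/H) with Δz = z₂ − z₁.
Δz = 9884.0 − 5568.0 = 4316.0 m; Δz/H = 4316.0/8104.7 = 0.53253.
P₂ = 51.8 × exp(−0.53253) = 51.8 × 0.58712 = 30.413 kPa.

P ≈ 30.4 kPa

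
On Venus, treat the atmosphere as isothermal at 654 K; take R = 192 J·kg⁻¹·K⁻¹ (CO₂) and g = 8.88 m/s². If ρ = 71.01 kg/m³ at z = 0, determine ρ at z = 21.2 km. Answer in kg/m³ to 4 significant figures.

ρ ≈ 15.86 kg/m³

Scale height: H = RT/g = 192 × 654 / 8.88 = 14141 m.
In an isothermal atmosphere, density decays like pressure: ρ = ρ₀ exp(−z/H).
z/H = 21200/14141 = 1.4992; exp(−1.4992) = 0.22331.
ρ = 71.01 × 0.22331 = 15.857 kg/m³.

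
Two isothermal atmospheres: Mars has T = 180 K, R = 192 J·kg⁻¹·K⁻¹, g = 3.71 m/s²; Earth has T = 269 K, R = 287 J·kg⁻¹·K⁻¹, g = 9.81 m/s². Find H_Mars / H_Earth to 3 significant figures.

H = RT/g for each body.
H_Mars = 192 × 180 / 3.71 = 9315.4 m.
H_Earth = 287 × 269 / 9.81 = 7869.8 m.
H_Mars/H_Earth = 9315.4/7869.8 = 1.1837.

H_Mars/H_Earth ≈ 1.18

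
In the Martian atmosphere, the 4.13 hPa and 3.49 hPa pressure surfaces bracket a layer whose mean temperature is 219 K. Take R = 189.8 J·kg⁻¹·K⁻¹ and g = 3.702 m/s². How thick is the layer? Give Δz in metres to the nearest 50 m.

Hypsometric equation: Δz = (R T̄/g) ln(P₁/P₂).
R T̄/g = 189.8 × 219 / 3.702 = 11228 m.
ln(4.13/3.49) = ln(1.1834) = 0.16839.
Δz = 11228 × 0.16839 = 1890.7 m.

Δz ≈ 1900 m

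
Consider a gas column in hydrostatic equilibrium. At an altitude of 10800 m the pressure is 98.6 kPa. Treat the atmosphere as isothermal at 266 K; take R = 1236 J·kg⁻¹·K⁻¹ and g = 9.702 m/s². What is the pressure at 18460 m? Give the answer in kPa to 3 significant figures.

Scale height: H = RT/g = 1236 × 266 / 9.702 = 33887 m.
Between two levels, P₂ = P₁ exp(−Δz/H) with Δz = z₂ − z₁.
Δz = 18460 − 10800 = 7660.0 m; Δz/H = 7660.0/33887 = 0.22605.
P₂ = 98.6 × exp(−0.22605) = 98.6 × 0.79768 = 78.651 kPa.

P ≈ 78.7 kPa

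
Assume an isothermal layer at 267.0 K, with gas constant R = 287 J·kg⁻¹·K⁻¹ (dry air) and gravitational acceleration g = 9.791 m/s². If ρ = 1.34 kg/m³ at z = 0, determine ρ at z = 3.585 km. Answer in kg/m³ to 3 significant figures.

Scale height: H = RT/g = 287 × 267.0 / 9.791 = 7826.5 m.
In an isothermal atmosphere, density decays like pressure: ρ = ρ₀ exp(−z/H).
z/H = 3585.0/7826.5 = 0.45806; exp(−0.45806) = 0.63251.
ρ = 1.34 × 0.63251 = 0.84756 kg/m³.

ρ ≈ 0.848 kg/m³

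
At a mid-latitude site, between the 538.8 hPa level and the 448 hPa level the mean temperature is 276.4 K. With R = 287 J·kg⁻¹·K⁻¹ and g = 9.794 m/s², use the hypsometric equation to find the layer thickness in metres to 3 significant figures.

Δz ≈ 1490 m

Hypsometric equation: Δz = (R T̄/g) ln(P₁/P₂).
R T̄/g = 287 × 276.4 / 9.794 = 8099.5 m.
ln(538.8/448) = ln(1.2027) = 0.18457.
Δz = 8099.5 × 0.18457 = 1494.9 m.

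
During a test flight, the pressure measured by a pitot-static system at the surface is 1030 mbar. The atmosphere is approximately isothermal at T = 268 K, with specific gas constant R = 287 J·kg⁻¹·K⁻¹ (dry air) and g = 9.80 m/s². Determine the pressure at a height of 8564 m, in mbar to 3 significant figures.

P ≈ 346 mbar

Scale height: H = RT/g = 287 × 268 / 9.80 = 7848.6 m.
Barometric formula: P = P₀ exp(−z/H).
z/H = 8564.0/7848.6 = 1.0912; exp(−1.0912) = 0.33581.
P = 1030 × 0.33581 = 345.88 mbar.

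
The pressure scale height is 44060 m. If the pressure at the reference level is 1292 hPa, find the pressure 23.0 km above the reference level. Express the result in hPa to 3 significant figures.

Barometric formula: P = P₀ exp(−z/H).
z/H = 23000/44060 = 0.52202; exp(−0.52202) = 0.59332.
P = 1292 × 0.59332 = 766.57 hPa.

P ≈ 767 hPa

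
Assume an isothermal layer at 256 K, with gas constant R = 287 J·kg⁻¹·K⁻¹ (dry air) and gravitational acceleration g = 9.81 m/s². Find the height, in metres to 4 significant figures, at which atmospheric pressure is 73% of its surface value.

z ≈ 2357 m

Scale height: H = RT/g = 287 × 256 / 9.81 = 7489.5 m.
Set P/P₀ = exp(−z/H) = 0.73, so z = −H ln(0.73).
−ln(0.73) = 0.31471; z = 7489.5 × 0.31471 = 2357.0 m.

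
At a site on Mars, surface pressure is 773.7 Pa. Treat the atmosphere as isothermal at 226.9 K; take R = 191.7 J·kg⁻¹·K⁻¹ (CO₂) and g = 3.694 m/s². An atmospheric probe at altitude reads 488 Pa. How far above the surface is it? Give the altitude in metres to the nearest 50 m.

z ≈ 5450 m

Scale height: H = RT/g = 191.7 × 226.9 / 3.694 = 11775 m.
Invert the barometric formula: z = H ln(P₀/P).
P₀/P = 773.7/488 = 1.5855; ln(1.5855) = 0.46090.
z = 11775 × 0.46090 = 5427.1 m.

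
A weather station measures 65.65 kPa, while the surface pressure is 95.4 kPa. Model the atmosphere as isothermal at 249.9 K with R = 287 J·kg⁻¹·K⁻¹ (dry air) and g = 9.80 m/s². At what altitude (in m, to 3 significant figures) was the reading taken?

z ≈ 2740 m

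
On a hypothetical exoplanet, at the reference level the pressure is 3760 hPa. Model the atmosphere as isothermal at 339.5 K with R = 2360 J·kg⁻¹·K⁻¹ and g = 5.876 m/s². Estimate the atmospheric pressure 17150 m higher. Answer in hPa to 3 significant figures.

P ≈ 3320 hPa

Scale height: H = RT/g = 2360 × 339.5 / 5.876 = 136350 m.
Barometric formula: P = P₀ exp(−z/H).
z/H = 17150/136350 = 0.12578; exp(−0.12578) = 0.88181.
P = 3760 × 0.88181 = 3315.6 hPa.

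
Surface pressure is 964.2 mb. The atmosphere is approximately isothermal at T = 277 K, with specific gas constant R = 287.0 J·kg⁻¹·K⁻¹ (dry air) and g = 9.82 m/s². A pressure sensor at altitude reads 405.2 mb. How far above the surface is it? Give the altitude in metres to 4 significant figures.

z ≈ 7018 m

Scale height: H = RT/g = 287.0 × 277 / 9.82 = 8095.6 m.
Invert the barometric formula: z = H ln(P₀/P).
P₀/P = 964.2/405.2 = 2.3796; ln(2.3796) = 0.86693.
z = 8095.6 × 0.86693 = 7018.3 m.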